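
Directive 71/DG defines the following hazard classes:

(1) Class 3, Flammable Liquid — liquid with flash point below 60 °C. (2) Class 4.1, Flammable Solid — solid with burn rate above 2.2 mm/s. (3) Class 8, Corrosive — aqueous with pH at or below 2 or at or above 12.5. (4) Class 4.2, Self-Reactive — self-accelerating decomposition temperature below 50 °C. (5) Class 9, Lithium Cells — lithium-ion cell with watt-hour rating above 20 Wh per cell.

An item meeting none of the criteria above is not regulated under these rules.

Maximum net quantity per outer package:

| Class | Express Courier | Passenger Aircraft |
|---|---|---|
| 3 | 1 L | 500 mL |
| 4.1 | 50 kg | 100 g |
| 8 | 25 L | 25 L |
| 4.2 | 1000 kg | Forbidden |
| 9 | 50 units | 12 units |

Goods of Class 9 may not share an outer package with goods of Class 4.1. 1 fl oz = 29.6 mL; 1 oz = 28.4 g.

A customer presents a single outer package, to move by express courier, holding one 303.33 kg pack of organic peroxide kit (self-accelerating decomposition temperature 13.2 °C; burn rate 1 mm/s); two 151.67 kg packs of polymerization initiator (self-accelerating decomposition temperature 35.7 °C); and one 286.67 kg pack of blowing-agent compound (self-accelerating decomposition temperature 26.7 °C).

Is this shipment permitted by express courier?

Yes

With self-accelerating decomposition temperature 13.2 °C (< 50 °C), the organic peroxide kit falls in Class 4.2.
Polymerization initiator: self-accelerating decomposition temperature 35.7 °C < 50 °C → Class 4.2 (Self-Reactive).
The blowing-agent compound has self-accelerating decomposition temperature 26.7 °C, which is < 50 °C, so it is Class 4.2 (Self-Reactive).
Total Class 4.2: 303.33 kg + (two 151.67 kg packs = 303.34 kg) + 286.67 kg = 893.34 kg.
893.34 kg ≤ 1000 kg (express courier limit, Class 4.2) — within limit.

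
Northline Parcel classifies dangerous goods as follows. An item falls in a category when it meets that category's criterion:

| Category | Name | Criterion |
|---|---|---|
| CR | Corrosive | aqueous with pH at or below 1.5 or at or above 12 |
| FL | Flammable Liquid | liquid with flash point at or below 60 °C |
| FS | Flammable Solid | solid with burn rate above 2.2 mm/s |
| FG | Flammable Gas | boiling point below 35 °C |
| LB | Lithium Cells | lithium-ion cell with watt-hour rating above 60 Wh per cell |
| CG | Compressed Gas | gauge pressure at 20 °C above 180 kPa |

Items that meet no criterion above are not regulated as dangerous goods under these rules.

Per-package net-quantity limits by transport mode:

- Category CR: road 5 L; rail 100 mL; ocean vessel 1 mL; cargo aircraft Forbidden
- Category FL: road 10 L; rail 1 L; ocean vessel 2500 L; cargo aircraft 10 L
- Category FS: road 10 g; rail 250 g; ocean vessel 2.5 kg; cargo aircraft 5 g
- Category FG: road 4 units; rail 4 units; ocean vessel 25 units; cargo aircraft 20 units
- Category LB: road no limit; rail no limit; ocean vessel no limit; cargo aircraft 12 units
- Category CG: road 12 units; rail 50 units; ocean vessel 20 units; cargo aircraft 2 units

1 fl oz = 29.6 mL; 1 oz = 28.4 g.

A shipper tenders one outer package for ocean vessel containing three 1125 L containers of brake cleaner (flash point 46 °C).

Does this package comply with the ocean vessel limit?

Flash point 46 °C meets the Category FL criterion (Flammable Liquid), so the brake cleaner is Category FL.
Category FL quantity: three 1125 L containers = 3375 L.
3375 L exceeds the ocean vessel limit of 2500 L for Category FL.

No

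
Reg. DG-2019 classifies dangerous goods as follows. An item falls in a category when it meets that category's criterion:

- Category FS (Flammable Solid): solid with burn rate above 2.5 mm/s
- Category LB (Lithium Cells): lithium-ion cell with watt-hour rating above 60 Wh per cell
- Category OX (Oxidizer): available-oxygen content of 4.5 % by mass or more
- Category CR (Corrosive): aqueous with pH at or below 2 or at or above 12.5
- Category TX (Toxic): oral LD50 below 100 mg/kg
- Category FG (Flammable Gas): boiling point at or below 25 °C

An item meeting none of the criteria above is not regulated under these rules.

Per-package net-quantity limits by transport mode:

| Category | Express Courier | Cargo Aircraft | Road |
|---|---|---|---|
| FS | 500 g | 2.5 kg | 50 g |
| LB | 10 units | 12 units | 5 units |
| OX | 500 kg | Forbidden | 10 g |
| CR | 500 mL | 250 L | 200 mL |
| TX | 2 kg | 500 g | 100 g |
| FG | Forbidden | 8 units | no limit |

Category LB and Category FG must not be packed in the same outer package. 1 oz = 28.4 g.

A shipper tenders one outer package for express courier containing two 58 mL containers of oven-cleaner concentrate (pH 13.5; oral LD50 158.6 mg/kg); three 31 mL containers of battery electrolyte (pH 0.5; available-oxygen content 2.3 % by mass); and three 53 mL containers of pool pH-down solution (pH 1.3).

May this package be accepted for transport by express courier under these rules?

The oven-cleaner concentrate has pH 13.5, which is ≥ 12.5, so it is Category CR (Corrosive).
Battery electrolyte: pH 0.5 ≤ 2 → Category CR (Corrosive).
With pH 1.3 (≤ 2), the pool pH-down solution falls in Category CR.
Total Category CR: (two 58 mL containers = 116 mL) + (three 31 mL containers = 93 mL) + (three 53 mL containers = 159 mL) = 368 mL.
That is within the Category CR express courier limit of 500 mL.

Yes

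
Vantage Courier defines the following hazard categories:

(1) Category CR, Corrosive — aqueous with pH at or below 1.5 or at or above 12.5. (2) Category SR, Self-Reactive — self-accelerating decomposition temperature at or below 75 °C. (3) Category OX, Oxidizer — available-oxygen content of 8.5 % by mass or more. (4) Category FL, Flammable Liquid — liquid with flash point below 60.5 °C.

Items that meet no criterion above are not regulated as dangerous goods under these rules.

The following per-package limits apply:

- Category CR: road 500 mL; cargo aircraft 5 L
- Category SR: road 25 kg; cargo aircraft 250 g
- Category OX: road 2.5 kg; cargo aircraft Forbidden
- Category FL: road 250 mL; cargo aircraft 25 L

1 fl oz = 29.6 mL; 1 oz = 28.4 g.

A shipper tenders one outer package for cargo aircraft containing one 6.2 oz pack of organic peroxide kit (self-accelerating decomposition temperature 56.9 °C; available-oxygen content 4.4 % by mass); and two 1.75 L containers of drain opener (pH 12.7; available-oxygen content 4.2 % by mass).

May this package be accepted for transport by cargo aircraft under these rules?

Self-accelerating decomposition temperature 56.9 °C meets the Category SR criterion (Self-Reactive), so the organic peroxide kit is Category SR.
pH 12.7 meets the Category CR criterion (Corrosive), so the drain opener is Category CR.
Category CR quantity: two 1.75 L containers = 3.5 L.
That is within the Category CR cargo aircraft limit of 5 L.
Category SR quantity: one 6.2 oz pack = 176.08 g.
That is within the Category SR cargo aircraft limit of 250 g.
Every hazard category is within its cargo aircraft limit and no segregation rule is violated.

Yes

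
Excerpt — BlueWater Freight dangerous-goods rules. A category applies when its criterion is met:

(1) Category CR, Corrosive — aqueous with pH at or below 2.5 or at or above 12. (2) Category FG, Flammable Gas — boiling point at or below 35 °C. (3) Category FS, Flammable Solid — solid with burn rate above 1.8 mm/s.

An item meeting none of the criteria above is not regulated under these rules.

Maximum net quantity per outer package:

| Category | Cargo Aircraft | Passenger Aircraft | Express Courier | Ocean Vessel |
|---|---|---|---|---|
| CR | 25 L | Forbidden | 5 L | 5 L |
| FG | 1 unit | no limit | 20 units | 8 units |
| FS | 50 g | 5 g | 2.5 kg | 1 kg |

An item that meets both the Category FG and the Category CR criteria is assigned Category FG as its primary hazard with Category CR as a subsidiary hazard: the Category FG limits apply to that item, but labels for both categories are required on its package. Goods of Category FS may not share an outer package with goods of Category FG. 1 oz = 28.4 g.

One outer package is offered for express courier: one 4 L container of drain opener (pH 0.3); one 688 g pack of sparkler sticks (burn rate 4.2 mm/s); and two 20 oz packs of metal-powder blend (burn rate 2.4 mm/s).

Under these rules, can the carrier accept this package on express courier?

pH 0.3 meets the Category CR criterion (Corrosive), so the drain opener is Category CR.
The sparkler sticks have burn rate 4.2 mm/s, which is > 1.8 mm/s, so they are Category FS (Flammable Solid).
With burn rate 2.4 mm/s (> 1.8 mm/s), the metal-powder blend falls in Category FS.
Total Category FS: 688 g + (two 20 oz packs = 1.136 kg) = 1.824 kg.
That is within the Category FS express courier limit of 2.5 kg.
Category CR quantity: 4 L.
That is within the Category CR express courier limit of 5 L.
The segregation rule (Category FS with Category FG) does not apply to Category FS with Category CR.
Every hazard category is within its express courier limit and no segregation rule is violated.

Yes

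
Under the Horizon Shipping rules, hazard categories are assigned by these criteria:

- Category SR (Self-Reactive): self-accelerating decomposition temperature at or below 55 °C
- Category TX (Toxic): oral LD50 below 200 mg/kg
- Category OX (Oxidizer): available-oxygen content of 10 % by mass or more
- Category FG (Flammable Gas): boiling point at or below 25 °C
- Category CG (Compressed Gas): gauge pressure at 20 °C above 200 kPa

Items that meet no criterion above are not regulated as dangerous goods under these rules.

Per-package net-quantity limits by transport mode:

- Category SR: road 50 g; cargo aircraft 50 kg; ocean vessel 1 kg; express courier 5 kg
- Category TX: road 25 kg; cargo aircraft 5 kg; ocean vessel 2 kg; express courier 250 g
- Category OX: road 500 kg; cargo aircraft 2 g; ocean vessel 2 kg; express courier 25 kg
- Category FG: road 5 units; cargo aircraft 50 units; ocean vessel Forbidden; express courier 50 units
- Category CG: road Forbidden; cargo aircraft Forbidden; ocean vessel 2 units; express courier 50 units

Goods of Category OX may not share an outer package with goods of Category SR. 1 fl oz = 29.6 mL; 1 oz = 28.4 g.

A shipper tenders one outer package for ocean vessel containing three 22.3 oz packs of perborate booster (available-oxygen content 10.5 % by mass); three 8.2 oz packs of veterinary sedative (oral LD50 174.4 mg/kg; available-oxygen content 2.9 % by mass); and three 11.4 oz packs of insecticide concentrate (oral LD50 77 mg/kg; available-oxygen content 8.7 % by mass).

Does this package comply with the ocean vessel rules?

Available-oxygen content 10.5 % by mass meets the Category OX criterion (Oxidizer), so the perborate booster is Category OX.
Veterinary sedative: oral LD50 174.4 mg/kg < 200 mg/kg → Category TX (Toxic).
The insecticide concentrate has oral LD50 77 mg/kg, which is < 200 mg/kg, so it is Category TX (Toxic).
Total Category TX: (three 8.2 oz packs = 698.64 g) + (three 11.4 oz packs = 971.28 g) = 1669.92 g.
1669.92 g ≤ 2 kg (ocean vessel limit, Category TX) — within limit.
Category OX quantity: three 22.3 oz packs = 1899.96 g.
1899.96 g ≤ 2 kg (ocean vessel limit, Category OX) — within limit.
The segregation rule (Category OX with Category SR) does not apply to Category TX with Category OX.
Every hazard category is within its ocean vessel limit and no segregation rule is violated.

Yes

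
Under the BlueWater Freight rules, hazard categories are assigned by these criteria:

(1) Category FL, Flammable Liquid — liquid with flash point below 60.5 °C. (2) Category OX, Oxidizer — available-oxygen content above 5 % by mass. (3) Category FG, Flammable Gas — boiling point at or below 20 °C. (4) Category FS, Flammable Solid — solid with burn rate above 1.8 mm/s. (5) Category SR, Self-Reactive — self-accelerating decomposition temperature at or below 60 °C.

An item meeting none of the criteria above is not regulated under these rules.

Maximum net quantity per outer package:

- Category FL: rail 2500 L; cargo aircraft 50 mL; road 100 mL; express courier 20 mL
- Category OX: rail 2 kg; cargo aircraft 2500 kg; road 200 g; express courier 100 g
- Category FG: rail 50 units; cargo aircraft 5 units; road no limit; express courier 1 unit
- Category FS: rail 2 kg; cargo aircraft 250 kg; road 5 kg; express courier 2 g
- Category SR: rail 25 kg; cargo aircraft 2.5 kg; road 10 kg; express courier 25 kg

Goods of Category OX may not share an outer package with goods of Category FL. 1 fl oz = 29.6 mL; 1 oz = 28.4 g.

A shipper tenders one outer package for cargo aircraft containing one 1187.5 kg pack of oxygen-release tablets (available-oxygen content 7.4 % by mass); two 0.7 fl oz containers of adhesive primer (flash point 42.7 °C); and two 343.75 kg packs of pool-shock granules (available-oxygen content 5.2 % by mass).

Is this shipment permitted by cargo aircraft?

The oxygen-release tablets have available-oxygen content 7.4 % by mass, which is > 5 % by mass, so they are Category OX (Oxidizer).
Flash point 42.7 °C meets the Category FL criterion (Flammable Liquid), so the adhesive primer is Category FL.
Available-oxygen content 5.2 % by mass meets the Category OX criterion (Oxidizer), so the pool-shock granules are Category OX.
Category OX net quantity: 1187.5 kg + (two 343.75 kg packs = 687.5 kg) = 1875 kg.
That is within the Category OX cargo aircraft limit of 2500 kg.
Category FL quantity: two 0.7 fl oz containers = 41.44 mL.
That is within the Category FL cargo aircraft limit of 50 mL.
Category OX and Category FL may not share an outer package.

No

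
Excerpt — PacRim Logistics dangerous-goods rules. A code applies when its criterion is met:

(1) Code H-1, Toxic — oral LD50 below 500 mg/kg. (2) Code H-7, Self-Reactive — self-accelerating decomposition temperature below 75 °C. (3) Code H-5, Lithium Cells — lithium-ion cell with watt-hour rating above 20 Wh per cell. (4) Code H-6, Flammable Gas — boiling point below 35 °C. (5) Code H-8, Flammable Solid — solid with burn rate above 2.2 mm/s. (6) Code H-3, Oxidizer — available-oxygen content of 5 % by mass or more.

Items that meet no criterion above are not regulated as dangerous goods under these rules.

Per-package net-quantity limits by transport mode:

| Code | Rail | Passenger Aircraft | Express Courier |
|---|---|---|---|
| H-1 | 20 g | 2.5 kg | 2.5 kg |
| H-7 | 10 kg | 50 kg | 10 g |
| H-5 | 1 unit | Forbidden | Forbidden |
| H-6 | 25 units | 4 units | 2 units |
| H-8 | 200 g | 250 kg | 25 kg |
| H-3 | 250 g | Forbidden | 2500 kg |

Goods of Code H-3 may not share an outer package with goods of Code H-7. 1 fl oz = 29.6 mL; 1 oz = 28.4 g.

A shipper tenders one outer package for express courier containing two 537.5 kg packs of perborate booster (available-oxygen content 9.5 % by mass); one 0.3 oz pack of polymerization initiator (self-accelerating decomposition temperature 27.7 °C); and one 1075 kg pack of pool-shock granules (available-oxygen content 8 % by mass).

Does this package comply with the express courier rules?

The perborate booster has available-oxygen content 9.5 % by mass, which is ≥ 5 % by mass, so it is Code H-3 (Oxidizer).
Self-accelerating decomposition temperature 27.7 °C meets the Code H-7 criterion (Self-Reactive), so the polymerization initiator is Code H-7.
With available-oxygen content 8 % by mass (≥ 5 % by mass), the pool-shock granules fall in Code H-3.
Total Code H-3: (two 537.5 kg packs = 1075 kg) + 1075 kg = 2150 kg.
2150 kg ≤ 2500 kg (express courier limit, Code H-3) — within limit.
Code H-7 quantity: one 0.3 oz pack = 8.52 g.
8.52 g ≤ 10 g (express courier limit, Code H-7) — within limit.
Code H-3 and Code H-7 may not share an outer package.

No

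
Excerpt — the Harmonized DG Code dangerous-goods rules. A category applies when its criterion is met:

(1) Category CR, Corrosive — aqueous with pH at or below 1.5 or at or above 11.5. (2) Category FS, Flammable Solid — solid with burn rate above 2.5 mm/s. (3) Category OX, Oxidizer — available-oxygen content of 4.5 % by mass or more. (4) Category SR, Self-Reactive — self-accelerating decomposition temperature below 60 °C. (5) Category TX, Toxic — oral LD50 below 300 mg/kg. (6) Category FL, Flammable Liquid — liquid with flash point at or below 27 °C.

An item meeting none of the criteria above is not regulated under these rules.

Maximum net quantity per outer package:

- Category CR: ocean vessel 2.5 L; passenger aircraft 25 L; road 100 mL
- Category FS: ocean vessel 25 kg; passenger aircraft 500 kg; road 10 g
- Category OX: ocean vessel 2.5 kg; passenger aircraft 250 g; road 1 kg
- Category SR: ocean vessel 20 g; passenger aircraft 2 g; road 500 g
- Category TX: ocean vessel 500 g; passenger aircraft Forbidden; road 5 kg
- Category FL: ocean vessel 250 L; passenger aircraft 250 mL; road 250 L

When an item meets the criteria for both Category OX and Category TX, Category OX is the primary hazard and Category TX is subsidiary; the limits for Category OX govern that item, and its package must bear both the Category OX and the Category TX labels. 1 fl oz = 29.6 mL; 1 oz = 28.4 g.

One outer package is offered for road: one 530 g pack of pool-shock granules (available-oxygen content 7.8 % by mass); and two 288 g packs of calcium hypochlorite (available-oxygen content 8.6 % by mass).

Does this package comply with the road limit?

No

The pool-shock granules have available-oxygen content 7.8 % by mass, which is ≥ 4.5 % by mass, so they are Category OX (Oxidizer).
The calcium hypochlorite has available-oxygen content 8.6 % by mass, which is ≥ 4.5 % by mass, so it is Category OX (Oxidizer).
Total Category OX: 530 g + (two 288 g packs = 576 g) = 1.106 kg.
That exceeds the Category OX road limit of 1 kg.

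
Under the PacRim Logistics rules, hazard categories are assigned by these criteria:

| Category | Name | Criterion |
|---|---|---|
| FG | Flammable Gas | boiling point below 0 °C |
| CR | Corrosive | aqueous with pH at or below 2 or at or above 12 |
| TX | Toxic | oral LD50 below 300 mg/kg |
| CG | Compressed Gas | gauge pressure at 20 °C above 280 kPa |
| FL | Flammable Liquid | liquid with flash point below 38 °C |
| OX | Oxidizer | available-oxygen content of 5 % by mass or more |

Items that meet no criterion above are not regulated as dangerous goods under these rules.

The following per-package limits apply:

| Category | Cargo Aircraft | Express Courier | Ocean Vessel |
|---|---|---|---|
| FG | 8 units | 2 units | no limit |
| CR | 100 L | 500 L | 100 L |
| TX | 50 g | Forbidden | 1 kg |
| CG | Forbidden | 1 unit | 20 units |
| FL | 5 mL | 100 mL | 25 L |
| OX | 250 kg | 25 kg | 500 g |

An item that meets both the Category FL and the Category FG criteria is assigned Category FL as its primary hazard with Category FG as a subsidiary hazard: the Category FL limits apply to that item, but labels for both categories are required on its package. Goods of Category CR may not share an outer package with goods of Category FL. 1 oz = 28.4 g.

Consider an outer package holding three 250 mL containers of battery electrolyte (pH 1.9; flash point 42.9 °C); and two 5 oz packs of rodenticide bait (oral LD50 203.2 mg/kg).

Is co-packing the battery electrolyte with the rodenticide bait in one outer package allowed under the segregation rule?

Yes

The battery electrolyte has pH 1.9, which is ≤ 2, so it is Category CR (Corrosive).
The rodenticide bait has oral LD50 203.2 mg/kg, which is < 300 mg/kg, so it is Category TX (Toxic).
No segregation rule bars Category CR with Category TX.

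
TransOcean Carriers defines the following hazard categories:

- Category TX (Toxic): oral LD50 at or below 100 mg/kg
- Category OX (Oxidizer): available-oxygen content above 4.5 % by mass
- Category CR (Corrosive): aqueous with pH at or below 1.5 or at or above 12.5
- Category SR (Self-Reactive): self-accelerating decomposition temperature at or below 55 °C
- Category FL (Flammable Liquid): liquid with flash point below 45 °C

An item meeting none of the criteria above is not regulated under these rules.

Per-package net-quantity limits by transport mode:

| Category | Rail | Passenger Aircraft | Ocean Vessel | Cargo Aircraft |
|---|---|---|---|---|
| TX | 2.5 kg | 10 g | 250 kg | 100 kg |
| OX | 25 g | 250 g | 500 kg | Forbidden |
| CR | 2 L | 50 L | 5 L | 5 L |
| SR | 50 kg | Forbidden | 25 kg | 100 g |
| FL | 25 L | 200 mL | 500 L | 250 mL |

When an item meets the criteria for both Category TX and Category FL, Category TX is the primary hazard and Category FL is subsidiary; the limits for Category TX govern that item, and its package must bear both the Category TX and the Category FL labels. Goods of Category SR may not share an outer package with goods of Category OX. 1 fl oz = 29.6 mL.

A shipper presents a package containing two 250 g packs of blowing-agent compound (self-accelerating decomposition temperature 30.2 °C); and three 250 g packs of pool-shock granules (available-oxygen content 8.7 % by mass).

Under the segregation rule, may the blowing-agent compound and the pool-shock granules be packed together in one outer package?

No

Self-accelerating decomposition temperature 30.2 °C meets the Category SR criterion (Self-Reactive), so the blowing-agent compound is Category SR.
With available-oxygen content 8.7 % by mass (> 4.5 % by mass), the pool-shock granules fall in Category OX.
Category SR and Category OX may not share an outer package.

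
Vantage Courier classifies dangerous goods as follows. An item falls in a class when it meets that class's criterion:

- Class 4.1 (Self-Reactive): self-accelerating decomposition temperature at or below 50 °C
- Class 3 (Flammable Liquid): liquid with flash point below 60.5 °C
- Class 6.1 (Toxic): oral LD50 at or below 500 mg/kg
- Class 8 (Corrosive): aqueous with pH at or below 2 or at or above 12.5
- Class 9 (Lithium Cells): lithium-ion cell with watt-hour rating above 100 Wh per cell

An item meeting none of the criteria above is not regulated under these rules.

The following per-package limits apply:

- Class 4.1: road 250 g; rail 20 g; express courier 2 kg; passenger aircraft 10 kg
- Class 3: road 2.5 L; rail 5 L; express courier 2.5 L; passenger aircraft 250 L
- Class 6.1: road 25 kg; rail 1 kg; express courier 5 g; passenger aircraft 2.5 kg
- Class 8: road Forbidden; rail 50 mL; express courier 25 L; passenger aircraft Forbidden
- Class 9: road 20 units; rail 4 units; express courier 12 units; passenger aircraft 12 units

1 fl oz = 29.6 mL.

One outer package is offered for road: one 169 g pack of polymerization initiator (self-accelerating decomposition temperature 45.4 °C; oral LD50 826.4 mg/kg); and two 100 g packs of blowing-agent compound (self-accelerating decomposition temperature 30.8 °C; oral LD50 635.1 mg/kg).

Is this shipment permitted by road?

No

The polymerization initiator has self-accelerating decomposition temperature 45.4 °C, which is ≤ 50 °C, so it is Class 4.1 (Self-Reactive).
With self-accelerating decomposition temperature 30.8 °C (≤ 50 °C), the blowing-agent compound falls in Class 4.1.
Total Class 4.1: 169 g + (two 100 g packs = 200 g) = 369 g.
369 g > 250 g (road limit, Class 4.1) — over the limit.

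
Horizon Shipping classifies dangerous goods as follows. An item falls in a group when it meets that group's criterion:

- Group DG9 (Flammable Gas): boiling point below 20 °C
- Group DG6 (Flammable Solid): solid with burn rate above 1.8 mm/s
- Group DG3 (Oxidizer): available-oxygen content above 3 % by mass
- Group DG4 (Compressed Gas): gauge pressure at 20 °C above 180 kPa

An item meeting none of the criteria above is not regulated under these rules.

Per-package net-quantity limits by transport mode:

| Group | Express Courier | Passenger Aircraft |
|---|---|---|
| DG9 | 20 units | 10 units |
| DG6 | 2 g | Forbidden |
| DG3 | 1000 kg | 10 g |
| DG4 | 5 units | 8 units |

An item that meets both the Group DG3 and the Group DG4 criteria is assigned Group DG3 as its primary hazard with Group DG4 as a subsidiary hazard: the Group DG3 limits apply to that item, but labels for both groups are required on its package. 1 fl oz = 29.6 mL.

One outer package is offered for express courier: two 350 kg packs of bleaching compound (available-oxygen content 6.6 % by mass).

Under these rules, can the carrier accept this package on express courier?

With available-oxygen content 6.6 % by mass (> 3 % by mass), the bleaching compound falls in Group DG3.
Group DG3 quantity: two 350 kg packs = 700 kg.
That is within the Group DG3 express courier limit of 1000 kg.

Yes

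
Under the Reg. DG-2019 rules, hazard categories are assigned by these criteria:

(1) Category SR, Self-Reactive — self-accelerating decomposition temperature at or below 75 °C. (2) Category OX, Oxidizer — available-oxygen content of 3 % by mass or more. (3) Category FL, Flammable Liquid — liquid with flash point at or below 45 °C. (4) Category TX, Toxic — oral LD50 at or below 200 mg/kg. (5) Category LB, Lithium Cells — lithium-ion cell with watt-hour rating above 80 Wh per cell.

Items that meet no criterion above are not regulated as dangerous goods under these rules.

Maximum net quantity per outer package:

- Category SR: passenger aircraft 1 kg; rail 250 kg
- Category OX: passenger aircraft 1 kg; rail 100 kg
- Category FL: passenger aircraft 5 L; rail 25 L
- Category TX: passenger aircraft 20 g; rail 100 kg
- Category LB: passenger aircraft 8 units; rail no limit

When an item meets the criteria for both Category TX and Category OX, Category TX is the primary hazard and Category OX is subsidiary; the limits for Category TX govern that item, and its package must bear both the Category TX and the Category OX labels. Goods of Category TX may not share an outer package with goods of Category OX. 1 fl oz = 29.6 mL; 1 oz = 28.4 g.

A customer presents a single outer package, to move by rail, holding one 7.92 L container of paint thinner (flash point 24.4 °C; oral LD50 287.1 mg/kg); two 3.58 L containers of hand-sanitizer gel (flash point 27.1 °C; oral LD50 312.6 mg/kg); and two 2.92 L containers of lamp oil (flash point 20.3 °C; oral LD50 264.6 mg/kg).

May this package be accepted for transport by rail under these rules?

Paint thinner: flash point 24.4 °C ≤ 45 °C → Category FL (Flammable Liquid).
Hand-sanitizer gel: flash point 27.1 °C ≤ 45 °C → Category FL (Flammable Liquid).
With flash point 20.3 °C (≤ 45 °C), the lamp oil falls in Category FL.
Total Category FL: 7.92 L + (two 3.58 L containers = 7.16 L) + (two 2.92 L containers = 5.84 L) = 20.92 L.
20.92 L is within the rail limit of 25 L for Category FL.

Yes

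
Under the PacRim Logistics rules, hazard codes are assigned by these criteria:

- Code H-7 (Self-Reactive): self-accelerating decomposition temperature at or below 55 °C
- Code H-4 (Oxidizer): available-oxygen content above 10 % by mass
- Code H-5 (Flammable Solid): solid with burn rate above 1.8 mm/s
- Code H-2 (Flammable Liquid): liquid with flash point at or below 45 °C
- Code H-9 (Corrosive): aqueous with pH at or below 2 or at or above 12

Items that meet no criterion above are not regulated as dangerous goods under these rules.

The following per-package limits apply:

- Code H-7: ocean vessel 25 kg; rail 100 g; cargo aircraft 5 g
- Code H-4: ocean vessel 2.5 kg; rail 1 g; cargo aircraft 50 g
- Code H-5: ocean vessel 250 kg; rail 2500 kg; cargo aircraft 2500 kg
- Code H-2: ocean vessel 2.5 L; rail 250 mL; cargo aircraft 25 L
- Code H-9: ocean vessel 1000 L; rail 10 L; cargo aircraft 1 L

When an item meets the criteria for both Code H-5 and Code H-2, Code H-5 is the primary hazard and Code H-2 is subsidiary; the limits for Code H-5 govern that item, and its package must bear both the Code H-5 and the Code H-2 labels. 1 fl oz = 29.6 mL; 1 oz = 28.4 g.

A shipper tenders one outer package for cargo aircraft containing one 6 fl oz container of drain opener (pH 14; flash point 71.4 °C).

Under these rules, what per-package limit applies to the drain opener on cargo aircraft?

With pH 14 (≥ 12), the drain opener falls in Code H-9.
The cargo aircraft limit for Code H-9 is 1 L.

1 L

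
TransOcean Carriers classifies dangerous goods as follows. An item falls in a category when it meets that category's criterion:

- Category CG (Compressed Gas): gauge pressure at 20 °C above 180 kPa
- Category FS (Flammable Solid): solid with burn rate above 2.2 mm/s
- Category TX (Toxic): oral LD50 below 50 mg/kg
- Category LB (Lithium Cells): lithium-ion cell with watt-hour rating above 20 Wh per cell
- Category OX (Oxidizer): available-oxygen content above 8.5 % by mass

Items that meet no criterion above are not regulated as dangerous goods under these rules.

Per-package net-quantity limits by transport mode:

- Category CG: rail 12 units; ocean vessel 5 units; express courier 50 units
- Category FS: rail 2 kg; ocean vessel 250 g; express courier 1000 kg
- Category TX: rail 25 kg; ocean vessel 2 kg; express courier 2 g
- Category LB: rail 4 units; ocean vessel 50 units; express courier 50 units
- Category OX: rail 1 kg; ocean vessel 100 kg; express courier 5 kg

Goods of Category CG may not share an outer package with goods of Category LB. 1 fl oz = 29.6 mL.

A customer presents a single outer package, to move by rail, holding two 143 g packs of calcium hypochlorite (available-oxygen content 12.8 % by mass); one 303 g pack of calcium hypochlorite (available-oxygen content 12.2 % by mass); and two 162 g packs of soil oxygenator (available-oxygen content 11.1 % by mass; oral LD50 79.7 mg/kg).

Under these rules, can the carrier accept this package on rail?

Yes

Calcium hypochlorite: available-oxygen content 12.8 % by mass > 8.5 % by mass → Category OX (Oxidizer).
The calcium hypochlorite has available-oxygen content 12.2 % by mass, which is > 8.5 % by mass, so it is Category OX (Oxidizer).
With available-oxygen content 11.1 % by mass (> 8.5 % by mass), the soil oxygenator falls in Category OX.
Category OX net quantity: (two 143 g packs = 286 g) + 303 g + (two 162 g packs = 324 g) = 913 g.
That is within the Category OX rail limit of 1 kg.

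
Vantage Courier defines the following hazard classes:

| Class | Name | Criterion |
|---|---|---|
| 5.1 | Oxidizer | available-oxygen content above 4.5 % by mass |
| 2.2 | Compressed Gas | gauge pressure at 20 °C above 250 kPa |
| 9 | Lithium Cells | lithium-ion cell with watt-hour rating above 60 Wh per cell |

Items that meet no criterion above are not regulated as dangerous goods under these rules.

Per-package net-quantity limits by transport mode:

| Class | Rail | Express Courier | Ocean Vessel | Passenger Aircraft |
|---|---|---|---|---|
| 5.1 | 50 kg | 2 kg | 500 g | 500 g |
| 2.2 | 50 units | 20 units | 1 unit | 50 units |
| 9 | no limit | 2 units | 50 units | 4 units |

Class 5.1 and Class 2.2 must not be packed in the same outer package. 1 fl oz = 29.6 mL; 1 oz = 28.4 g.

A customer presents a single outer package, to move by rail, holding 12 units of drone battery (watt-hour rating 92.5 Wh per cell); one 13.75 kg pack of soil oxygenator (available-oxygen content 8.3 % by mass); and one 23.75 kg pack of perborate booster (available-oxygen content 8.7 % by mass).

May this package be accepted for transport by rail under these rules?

The drone battery has watt-hour rating 92.5 Wh per cell, which is > 60 Wh per cell, so it is Class 9 (Lithium Cells).
Available-oxygen content 8.3 % by mass meets the Class 5.1 criterion (Oxidizer), so the soil oxygenator is Class 5.1.
Perborate booster: available-oxygen content 8.7 % by mass > 4.5 % by mass → Class 5.1 (Oxidizer).
Class 9 quantity: 12 units.
Class 9 has no per-package limit by rail.
Total Class 5.1: 13.75 kg + 23.75 kg = 37.5 kg.
37.5 kg ≤ 50 kg (rail limit, Class 5.1) — within limit.
The segregation rule (Class 5.1 with Class 2.2) does not apply to Class 9 with Class 5.1.
Every hazard class is within its rail limit and no segregation rule is violated.

Yes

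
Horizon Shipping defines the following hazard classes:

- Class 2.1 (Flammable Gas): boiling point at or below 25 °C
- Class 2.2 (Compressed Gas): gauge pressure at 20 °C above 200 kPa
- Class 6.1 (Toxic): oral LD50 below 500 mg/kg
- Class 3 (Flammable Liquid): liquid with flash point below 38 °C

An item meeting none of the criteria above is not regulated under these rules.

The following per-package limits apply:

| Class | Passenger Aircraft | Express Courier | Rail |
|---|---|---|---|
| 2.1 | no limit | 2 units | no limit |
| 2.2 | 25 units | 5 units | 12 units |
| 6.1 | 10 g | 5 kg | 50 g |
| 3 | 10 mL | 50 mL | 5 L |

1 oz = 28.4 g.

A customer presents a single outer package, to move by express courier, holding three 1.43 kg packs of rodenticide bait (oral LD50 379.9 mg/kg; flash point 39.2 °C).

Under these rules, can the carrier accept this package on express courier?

Rodenticide bait: oral LD50 379.9 mg/kg < 500 mg/kg → Class 6.1 (Toxic).
Class 6.1 quantity: three 1.43 kg packs = 4.29 kg.
That is within the Class 6.1 express courier limit of 5 kg.

Yes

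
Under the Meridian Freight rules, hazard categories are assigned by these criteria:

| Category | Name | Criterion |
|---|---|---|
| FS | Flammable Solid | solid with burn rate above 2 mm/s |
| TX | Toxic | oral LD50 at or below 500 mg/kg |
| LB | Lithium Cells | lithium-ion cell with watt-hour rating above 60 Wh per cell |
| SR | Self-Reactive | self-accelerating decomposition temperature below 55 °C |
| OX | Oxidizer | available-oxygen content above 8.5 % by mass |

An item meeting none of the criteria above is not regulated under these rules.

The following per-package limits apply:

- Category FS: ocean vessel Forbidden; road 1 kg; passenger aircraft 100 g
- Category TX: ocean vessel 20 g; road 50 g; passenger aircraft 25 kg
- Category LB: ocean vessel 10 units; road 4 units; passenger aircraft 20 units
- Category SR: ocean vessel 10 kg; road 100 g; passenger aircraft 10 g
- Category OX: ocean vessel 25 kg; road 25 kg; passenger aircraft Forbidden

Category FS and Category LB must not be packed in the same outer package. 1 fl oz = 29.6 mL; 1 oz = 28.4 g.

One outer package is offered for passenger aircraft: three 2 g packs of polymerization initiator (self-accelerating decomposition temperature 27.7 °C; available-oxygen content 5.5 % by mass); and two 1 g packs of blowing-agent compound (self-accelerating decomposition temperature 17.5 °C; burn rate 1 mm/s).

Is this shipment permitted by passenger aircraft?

Yes

Polymerization initiator: self-accelerating decomposition temperature 27.7 °C < 55 °C → Category SR (Self-Reactive).
Blowing-agent compound: self-accelerating decomposition temperature 17.5 °C < 55 °C → Category SR (Self-Reactive).
Category SR net quantity: (three 2 g packs = 6 g) + (two 1 g packs = 2 g) = 8 g.
8 g is within the passenger aircraft limit of 10 g for Category SR.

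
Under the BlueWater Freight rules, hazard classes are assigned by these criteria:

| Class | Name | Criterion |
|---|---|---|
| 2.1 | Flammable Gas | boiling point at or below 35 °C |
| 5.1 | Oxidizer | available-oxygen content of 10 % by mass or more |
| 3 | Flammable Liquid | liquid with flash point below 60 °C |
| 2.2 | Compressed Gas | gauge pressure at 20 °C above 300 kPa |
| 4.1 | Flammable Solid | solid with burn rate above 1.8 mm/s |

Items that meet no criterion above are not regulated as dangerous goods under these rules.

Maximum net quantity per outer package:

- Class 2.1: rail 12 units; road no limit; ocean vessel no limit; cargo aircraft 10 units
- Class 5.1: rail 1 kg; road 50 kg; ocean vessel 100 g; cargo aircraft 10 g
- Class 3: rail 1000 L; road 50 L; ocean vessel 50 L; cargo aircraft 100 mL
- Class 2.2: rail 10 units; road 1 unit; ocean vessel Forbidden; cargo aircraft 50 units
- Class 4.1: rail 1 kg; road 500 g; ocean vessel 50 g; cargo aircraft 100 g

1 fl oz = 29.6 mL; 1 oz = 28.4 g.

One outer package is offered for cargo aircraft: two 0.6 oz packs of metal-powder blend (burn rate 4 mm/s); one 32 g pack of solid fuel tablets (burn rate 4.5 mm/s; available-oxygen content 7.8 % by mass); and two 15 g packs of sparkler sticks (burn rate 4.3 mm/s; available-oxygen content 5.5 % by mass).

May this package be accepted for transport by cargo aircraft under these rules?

Yes

With burn rate 4 mm/s (> 1.8 mm/s), the metal-powder blend falls in Class 4.1.
The solid fuel tablets have burn rate 4.5 mm/s, which is > 1.8 mm/s, so they are Class 4.1 (Flammable Solid).
Burn rate 4.3 mm/s meets the Class 4.1 criterion (Flammable Solid), so the sparkler sticks are Class 4.1.
Total Class 4.1: (two 0.6 oz packs = 34.08 g) + 32 g + (two 15 g packs = 30 g) = 96.08 g.
That is within the Class 4.1 cargo aircraft limit of 100 g.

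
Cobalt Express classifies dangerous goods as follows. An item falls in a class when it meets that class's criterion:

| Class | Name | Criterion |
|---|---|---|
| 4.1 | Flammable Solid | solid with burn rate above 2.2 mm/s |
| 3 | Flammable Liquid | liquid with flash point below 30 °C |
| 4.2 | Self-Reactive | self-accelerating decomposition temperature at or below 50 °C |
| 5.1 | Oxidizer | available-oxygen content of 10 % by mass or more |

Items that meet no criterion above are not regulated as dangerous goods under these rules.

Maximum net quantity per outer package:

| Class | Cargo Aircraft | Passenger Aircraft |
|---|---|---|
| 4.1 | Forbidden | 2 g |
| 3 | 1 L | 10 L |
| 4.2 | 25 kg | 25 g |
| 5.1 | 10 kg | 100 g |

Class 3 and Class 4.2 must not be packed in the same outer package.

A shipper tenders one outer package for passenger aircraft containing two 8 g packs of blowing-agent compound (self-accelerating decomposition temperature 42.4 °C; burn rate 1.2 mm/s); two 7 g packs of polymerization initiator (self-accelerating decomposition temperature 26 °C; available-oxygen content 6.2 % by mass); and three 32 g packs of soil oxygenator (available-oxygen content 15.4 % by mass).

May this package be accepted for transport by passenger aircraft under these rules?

Self-accelerating decomposition temperature 42.4 °C meets the Class 4.2 criterion (Self-Reactive), so the blowing-agent compound is Class 4.2.
Self-accelerating decomposition temperature 26 °C meets the Class 4.2 criterion (Self-Reactive), so the polymerization initiator is Class 4.2.
Available-oxygen content 15.4 % by mass meets the Class 5.1 criterion (Oxidizer), so the soil oxygenator is Class 5.1.
Total Class 4.2: (two 8 g packs = 16 g) + (two 7 g packs = 14 g) = 30 g.
30 g exceeds the passenger aircraft limit of 25 g for Class 4.2.
Class 5.1 quantity: three 32 g packs = 96 g.
That is within the Class 5.1 passenger aircraft limit of 100 g.
The segregation rule (Class 3 with Class 4.2) does not apply to Class 4.2 with Class 5.1.

No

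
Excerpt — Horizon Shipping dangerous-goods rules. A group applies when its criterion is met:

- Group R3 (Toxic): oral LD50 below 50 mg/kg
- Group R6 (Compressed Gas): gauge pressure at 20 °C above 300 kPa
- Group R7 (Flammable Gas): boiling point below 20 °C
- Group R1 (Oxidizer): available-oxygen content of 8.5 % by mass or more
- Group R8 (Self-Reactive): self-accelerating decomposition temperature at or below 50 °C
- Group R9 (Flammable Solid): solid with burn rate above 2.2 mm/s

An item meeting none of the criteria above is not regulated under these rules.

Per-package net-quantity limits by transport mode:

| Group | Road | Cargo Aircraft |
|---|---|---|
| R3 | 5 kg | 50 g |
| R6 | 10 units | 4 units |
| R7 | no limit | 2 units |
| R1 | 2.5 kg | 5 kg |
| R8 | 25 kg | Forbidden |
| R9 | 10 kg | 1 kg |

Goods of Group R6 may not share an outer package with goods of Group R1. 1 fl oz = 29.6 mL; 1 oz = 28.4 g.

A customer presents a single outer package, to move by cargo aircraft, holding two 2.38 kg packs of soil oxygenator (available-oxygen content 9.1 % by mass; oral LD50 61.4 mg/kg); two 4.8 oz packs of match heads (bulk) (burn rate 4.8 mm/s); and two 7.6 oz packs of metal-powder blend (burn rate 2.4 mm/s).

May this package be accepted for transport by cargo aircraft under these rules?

Yes

Available-oxygen content 9.1 % by mass meets the Group R1 criterion (Oxidizer), so the soil oxygenator is Group R1.
Match heads (bulk): burn rate 4.8 mm/s > 2.2 mm/s → Group R9 (Flammable Solid).
With burn rate 2.4 mm/s (> 2.2 mm/s), the metal-powder blend falls in Group R9.
Total Group R9: (two 4.8 oz packs = 272.64 g) + (two 7.6 oz packs = 431.68 g) = 704.32 g.
That is within the Group R9 cargo aircraft limit of 1 kg.
Group R1 quantity: two 2.38 kg packs = 4.76 kg.
4.76 kg is within the cargo aircraft limit of 5 kg for Group R1.
The segregation rule (Group R6 with Group R1) does not apply to Group R9 with Group R1.
Every hazard group is within its cargo aircraft limit and no segregation rule is violated.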